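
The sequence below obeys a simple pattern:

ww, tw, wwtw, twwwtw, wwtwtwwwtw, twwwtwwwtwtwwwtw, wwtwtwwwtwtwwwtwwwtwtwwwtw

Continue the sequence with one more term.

twwwtwwwtwtwwwtwwwtwtwwwtwtwwwtwwwtwtwwwtw

From term 3 onward, concatenate the second-to-last term with the last: ww·tw = wwtw, tw·wwtw = twwwtw, …
Continuing: twwwtwwwtwtwwwtw · wwtwtwwwtwtwwwtwwwtwtwwwtw gives term 8.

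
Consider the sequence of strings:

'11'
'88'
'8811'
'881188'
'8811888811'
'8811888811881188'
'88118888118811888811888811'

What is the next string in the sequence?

881188881188118888118888118811888811881188

This is a Fibonacci-style word recurrence s(k) = s(k−1)·s(k−2): e.g. 88·11 = 8811.
So term 8 is 88118888118811888811888811·8811888811881188.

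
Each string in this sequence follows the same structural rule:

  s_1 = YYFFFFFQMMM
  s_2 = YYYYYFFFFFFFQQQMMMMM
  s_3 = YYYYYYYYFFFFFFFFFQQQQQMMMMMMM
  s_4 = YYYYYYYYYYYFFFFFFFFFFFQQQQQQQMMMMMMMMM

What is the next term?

YYYYYYYYYYYYYYFFFFFFFFFFFFFQQQQQQQQQMMMMMMMMMMM

Reading off run lengths: Y runs 2, 5, 8, 11; F runs 5, 7, 9, 11; Q runs 1, 3, 5, 7; M runs 3, 5, 7, 9 — each is linear in n (n = 1, 2, …).
At n = 5 the blocks have lengths 14, 13, 9, 11.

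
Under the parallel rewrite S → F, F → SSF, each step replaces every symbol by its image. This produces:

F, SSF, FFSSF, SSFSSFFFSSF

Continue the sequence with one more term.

FFSSFFFSSFSSFSSFFFSSF

Apply φ to SSFSSFFFSSF symbol by symbol: S→F, S→F, F→SSF, S→F, S→F, F→SSF, F→SSF, F→SSF, S→F, S→F, F→SSF; joined: F F SSF F F SSF SSF SSF F F SSF.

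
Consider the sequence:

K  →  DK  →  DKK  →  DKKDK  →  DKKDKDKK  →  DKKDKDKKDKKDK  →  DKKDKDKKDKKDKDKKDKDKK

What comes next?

DKKDKDKKDKKDKDKKDKDKKDKKDKDKKDKKDK

From term 3 onward, concatenate the last term with the second-to-last: DK·K = DKK, DKK·DK = DKKDK, …
The next term joins DKKDKDKKDKKDKDKKDKDKK and DKKDKDKKDKKDK.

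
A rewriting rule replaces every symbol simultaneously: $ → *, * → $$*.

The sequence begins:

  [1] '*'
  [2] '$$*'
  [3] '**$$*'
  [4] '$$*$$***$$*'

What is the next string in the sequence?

**$$***$$*$$*$$***$$*

Expanding $$*$$***$$*: $→*, $→*, *→$$*, $→*, $→*, *→$$*, *→$$*, *→$$*, $→*, $→*, *→$$*. Concatenated: * * $$* * * $$* $$* $$* * * $$*.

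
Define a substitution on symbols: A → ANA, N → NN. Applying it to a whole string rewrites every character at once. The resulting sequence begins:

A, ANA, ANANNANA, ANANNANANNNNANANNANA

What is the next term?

Rewriting the 20 symbols of ANANNANANNNNANANNANA one by one yields ANA NN ANA NN NN ANA NN ANA NN NN NN NN ANA NN ANA NN NN ANA NN ANA; concatenated:

ANANNANANNNNANANNANANNNNNNNNANANNANANNNNANANNANA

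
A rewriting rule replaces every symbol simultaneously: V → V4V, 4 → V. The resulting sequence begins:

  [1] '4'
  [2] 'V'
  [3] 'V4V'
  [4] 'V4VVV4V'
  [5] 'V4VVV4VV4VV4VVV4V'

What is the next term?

φ(V4VVV4VV4VV4VVV4V) expands symbol-by-symbol to V4V V V4V V4V V4V V V4V V4V V V4V V4V V V4V V4V V4V V V4V; joining the 17 pieces gives the next term.

V4VVV4VV4VV4VVV4VV4VVV4VV4VVV4VV4VV4VVV4V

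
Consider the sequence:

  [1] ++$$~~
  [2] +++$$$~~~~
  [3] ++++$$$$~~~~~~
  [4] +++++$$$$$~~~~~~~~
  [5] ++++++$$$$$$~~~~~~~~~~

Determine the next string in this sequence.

The n-th term is n+1 +'s then n+1 $'s then 2n ~'s (n = 1, 2, …).
Setting n = 6 gives 7, 7, 12 characters in each block.

+++++++$$$$$$$~~~~~~~~~~~~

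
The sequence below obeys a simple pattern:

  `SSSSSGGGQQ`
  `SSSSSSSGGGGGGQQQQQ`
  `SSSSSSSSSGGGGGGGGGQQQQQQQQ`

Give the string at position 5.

Each string has the form S^{2n+3} G^{3n} Q^{3n-1} (n = 1, 2, …).
At n = 5 the blocks have lengths 13, 15, 14.

SSSSSSSSSSSSSGGGGGGGGGGGGGGGQQQQQQQQQQQQQQ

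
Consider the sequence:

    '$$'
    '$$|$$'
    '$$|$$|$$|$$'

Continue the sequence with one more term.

$$|$$|$$|$$|$$|$$|$$|$$

Every step duplicates the string with '|' between the halves.
One more doubling of $$|$$|$$|$$ gives the answer.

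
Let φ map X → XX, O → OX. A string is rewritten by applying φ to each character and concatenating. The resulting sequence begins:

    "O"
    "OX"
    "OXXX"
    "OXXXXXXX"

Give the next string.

OXXXXXXXXXXXXXXX

Rewriting each symbol of OXXXXXXX: O→OX, X→XX, X→XX, X→XX, X→XX, X→XX, X→XX, X→XX, which concatenates to OX XX XX XX XX XX XX XX.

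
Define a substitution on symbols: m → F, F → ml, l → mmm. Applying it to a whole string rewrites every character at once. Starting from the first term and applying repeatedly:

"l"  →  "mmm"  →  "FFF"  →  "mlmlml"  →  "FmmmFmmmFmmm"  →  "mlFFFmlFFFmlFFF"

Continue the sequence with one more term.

φ(mlFFFmlFFFmlFFF) expands symbol-by-symbol to F mmm ml ml ml F mmm ml ml ml F mmm ml ml ml; joining the 15 pieces gives the next term.

FmmmmlmlmlFmmmmlmlmlFmmmmlmlml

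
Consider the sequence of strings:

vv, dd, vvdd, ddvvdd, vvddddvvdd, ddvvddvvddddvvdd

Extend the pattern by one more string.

From term 3 onward, concatenate the second-to-last term with the last: vv·dd = vvdd, dd·vvdd = ddvvdd, …
So term 7 is vvddddvvdd·ddvvddvvddddvvdd.

vvddddvvddddvvddvvddddvvdd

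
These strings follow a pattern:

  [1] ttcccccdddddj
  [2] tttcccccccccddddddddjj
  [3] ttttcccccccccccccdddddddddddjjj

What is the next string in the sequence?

tttttcccccccccccccccccddddddddddddddjjjj

The n-th term is n+1 t's then 4n+1 c's then 3n+2 d's then n j's (n = 1, 2, …).
For the next term, n = 4, so the run lengths are 5, 17, 14, 4.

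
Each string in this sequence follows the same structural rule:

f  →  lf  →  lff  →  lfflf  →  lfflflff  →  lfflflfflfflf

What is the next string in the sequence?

lfflflfflfflflfflflff

Each term (from the third on) is the previous term followed by the one before it: term 3 = lf·f = lff.
The next term joins lfflflfflfflf and lfflflff.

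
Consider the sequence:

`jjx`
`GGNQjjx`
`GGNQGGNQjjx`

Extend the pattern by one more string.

Every step adds GGNQ at the front: s(k+1) = GGNQ·s(k).
One more step from GGNQGGNQjjx gives the answer.

GGNQGGNQGGNQjjx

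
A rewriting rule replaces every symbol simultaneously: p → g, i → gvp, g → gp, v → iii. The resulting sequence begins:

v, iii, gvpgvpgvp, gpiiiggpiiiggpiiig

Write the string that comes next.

Applying the rule to each of the 18 symbols of gpiiiggpiiiggpiiig gives the pieces gp g gvp gvp gvp gp gp g gvp gvp gvp gp gp g gvp gvp gvp gp, which concatenate to the answer.

gpggvpgvpgvpgpgpggvpgvpgvpgpgpggvpgvpgvpgp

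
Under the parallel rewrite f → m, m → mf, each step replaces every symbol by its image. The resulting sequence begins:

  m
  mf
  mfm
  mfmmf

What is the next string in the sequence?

Apply φ to mfmmf symbol by symbol: m→mf, f→m, m→mf, m→mf, f→m; joined: mf m mf mf m.

mfmmfmfm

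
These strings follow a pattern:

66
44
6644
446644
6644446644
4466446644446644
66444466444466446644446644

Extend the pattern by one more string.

Each term (from the third on) is the two preceding terms concatenated in order: term 3 = 66·44 = 6644.
Continuing: 4466446644446644 · 66444466444466446644446644 gives term 8.

446644664444664466444466444466446644446644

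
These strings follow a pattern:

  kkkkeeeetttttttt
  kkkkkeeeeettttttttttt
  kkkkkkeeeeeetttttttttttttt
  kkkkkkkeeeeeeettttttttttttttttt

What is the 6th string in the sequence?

kkkkkkkkkeeeeeeeeettttttttttttttttttttttt

Term n consists of n+1 k's, followed by n+1 e's, followed by 3n-1 t's, where the shown terms are n = 3, 4, 5, 6.
At n = 8 the blocks have lengths 9, 9, 23.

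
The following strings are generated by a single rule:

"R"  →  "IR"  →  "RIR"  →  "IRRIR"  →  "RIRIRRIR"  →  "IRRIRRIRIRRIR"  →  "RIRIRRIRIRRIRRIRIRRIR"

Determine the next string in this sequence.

IRRIRRIRIRRIRRIRIRRIRIRRIRRIRIRRIR

This is a Fibonacci-style word recurrence s(k) = s(k−2)·s(k−1): e.g. R·IR = RIR.
So term 8 is IRRIRRIRIRRIR·RIRIRRIRIRRIRRIRIRRIR.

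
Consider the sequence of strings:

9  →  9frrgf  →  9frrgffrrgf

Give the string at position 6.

9frrgffrrgffrrgffrrgffrrgf

Each term is the previous one with frrgf appended.
From 9frrgffrrgf, 3 further steps: 9frrgffrrgf → 9frrgffrrgffrrgf → 9frrgffrrgffrrgffrrgf → (answer).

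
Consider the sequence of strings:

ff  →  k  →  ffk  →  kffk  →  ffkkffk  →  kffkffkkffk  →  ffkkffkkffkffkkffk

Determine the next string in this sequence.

kffkffkkffkffkkffkkffkffkkffk

This is a Fibonacci-style word recurrence s(k) = s(k−2)·s(k−1): e.g. ff·k = ffk.
So term 8 is kffkffkkffk·ffkkffkkffkffkkffk.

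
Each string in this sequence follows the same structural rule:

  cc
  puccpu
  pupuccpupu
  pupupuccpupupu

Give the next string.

pupupupuccpupupupu

s(k+1) = pu·s(k)·pu, so each term gains pu as a prefix and pu as a suffix.
So the next term is pu·pupupuccpupupu·pu.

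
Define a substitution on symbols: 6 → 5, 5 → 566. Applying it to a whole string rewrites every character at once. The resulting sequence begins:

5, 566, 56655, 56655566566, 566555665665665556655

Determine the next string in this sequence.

5665556656656655566555665556656656655566566

φ(566555665665665556655) expands symbol-by-symbol to 566 5 5 566 566 566 5 5 566 5 5 566 5 5 566 566 566 5 5 566 566; joining the 21 pieces gives the next term.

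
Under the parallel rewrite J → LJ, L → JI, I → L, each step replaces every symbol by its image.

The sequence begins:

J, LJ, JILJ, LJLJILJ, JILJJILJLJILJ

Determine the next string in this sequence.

LJLJILJLJLJILJJILJLJILJ

Replace each of the 13 characters of JILJJILJLJILJ in place — LJ L JI LJ LJ L JI LJ JI LJ L JI LJ — and concatenate.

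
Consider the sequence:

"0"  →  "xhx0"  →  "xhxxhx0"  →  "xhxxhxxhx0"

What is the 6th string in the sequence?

Each term is the previous one with xhx prepended.
From xhxxhxxhx0, 2 further steps: xhxxhxxhx0 → xhxxhxxhxxhx0 → (answer).

xhxxhxxhxxhxxhx0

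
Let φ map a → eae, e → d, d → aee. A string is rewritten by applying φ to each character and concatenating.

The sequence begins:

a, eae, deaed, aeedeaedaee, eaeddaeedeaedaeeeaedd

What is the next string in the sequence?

deaedaeeaeeeaeddaeedeaedaeeeaedddeaedaeeaee

φ(eaeddaeedeaedaeeeaedd) expands symbol-by-symbol to d eae d aee aee eae d d aee d eae d aee eae d d d eae d aee aee; joining the 21 pieces gives the next term.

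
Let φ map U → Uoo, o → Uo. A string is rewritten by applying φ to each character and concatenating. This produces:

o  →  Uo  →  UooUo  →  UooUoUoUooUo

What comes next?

UooUoUoUooUoUooUoUooUoUoUooUo

Apply φ to UooUoUoUooUo symbol by symbol: U→Uoo, o→Uo, o→Uo, U→Uoo, o→Uo, U→Uoo, o→Uo, U→Uoo, o→Uo, o→Uo, U→Uoo, o→Uo; joined: Uoo Uo Uo Uoo Uo Uoo Uo Uoo Uo Uo Uoo Uo.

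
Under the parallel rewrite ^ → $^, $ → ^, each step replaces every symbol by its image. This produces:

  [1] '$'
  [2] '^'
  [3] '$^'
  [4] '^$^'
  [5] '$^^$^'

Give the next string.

Expanding $^^$^: $→^, ^→$^, ^→$^, $→^, ^→$^. Concatenated: ^ $^ $^ ^ $^.

^$^$^^$^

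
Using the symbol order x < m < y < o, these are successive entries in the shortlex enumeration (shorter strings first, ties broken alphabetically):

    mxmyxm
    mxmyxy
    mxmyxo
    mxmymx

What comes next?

Treat mxmymx as a base-4 numeral over the given alphabet and add one, carrying through any trailing o's.

mxmymm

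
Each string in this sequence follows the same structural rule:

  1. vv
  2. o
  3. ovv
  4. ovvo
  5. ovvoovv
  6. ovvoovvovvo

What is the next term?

ovvoovvovvoovvoovv

This is a Fibonacci-style word recurrence s(k) = s(k−1)·s(k−2): e.g. o·vv = ovv.
The next term joins ovvoovvovvo and ovvoovv.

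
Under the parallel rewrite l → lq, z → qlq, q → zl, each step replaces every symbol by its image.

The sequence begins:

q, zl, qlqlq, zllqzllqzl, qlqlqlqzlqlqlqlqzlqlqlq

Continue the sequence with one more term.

zllqzllqzllqzlqlqlqzllqzllqzllqzlqlqlqzllqzllqzl

φ(qlqlqlqzlqlqlqlqzlqlqlq) expands symbol-by-symbol to zl lq zl lq zl lq zl qlq lq zl lq zl lq zl lq zl qlq lq zl lq zl lq zl; joining the 23 pieces gives the next term.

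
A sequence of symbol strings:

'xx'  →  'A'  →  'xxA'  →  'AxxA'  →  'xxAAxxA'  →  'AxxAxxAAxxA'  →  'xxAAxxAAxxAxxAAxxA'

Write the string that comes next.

Each term (from the third on) is the two preceding terms concatenated in order: term 3 = xx·A = xxA.
The next term joins AxxAxxAAxxA and xxAAxxAAxxAxxAAxxA.

AxxAxxAAxxAxxAAxxAAxxAxxAAxxA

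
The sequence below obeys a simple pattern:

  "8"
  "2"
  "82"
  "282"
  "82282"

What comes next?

28282282

From term 3 onward, concatenate the second-to-last term with the last: 8·2 = 82, 2·82 = 282, …
The next term joins 282 and 82282.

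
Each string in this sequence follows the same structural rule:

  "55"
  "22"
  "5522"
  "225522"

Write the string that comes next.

From term 3 onward, concatenate the second-to-last term with the last: 55·22 = 5522, 22·5522 = 225522, …
The next term joins 5522 and 225522.

5522225522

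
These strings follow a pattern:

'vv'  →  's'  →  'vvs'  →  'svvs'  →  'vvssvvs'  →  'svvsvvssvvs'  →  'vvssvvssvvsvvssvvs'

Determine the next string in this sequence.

svvsvvssvvsvvssvvssvvsvvssvvs

From term 3 onward, concatenate the second-to-last term with the last: vv·s = vvs, s·vvs = svvs, …
The next term joins svvsvvssvvs and vvssvvssvvsvvssvvs.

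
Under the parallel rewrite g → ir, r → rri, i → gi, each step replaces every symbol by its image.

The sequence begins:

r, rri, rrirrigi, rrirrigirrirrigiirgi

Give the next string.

Applying the rule to each of the 20 symbols of rrirrigirrirrigiirgi gives the pieces rri rri gi rri rri gi ir gi rri rri gi rri rri gi ir gi gi rri ir gi, which concatenate to the answer.

rrirrigirrirrigiirgirrirrigirrirrigiirgigirriirgi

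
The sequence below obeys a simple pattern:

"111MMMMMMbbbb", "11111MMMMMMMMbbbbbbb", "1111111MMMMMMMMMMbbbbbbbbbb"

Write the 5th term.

11111111111MMMMMMMMMMMMMMbbbbbbbbbbbbbbbb

Term n consists of 2n-1 1's, followed by 2n+2 M's, followed by 3n-2 b's, where the shown terms are n = 2, 3, 4.
Setting n = 6 gives 11, 14, 16 characters in each block.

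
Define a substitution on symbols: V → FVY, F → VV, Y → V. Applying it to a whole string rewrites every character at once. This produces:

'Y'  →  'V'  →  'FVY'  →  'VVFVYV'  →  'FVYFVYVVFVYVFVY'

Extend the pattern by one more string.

VVFVYVVVFVYVFVYFVYVVFVYVFVYVVFVYV

Replace each of the 15 characters of FVYFVYVVFVYVFVY in place — VV FVY V VV FVY V FVY FVY VV FVY V FVY VV FVY V — and concatenate.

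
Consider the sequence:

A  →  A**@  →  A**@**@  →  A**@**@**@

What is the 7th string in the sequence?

A**@**@**@**@**@**@

Each term is the previous one with **@ appended.
From A**@**@**@, 3 further steps: A**@**@**@ → A**@**@**@**@ → A**@**@**@**@**@ → (answer).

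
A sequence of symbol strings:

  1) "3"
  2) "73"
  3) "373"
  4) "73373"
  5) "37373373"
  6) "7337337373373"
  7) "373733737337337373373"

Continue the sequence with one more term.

This is a Fibonacci-style word recurrence s(k) = s(k−2)·s(k−1): e.g. 3·73 = 373.
The next term joins 7337337373373 and 373733737337337373373.

7337337373373373733737337337373373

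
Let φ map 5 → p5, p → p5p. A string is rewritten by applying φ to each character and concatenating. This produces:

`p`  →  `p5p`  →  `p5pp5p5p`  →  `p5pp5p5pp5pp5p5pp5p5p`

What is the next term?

Replace each of the 21 characters of p5pp5p5pp5pp5p5pp5p5p in place — p5p p5 p5p p5p p5 p5p p5 p5p p5p p5 p5p p5p p5 p5p p5 p5p p5p p5 p5p p5 p5p — and concatenate.

p5pp5p5pp5pp5p5pp5p5pp5pp5p5pp5pp5p5pp5p5pp5pp5p5pp5p5p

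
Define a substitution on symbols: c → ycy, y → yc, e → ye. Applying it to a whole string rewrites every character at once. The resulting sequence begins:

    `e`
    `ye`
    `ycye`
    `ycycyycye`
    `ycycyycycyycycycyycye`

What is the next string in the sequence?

ycycyycycyycycycyycycyycycycyycycyycycyycycycyycye

Applying the rule to each of the 21 symbols of ycycyycycyycycycyycye gives the pieces yc ycy yc ycy yc yc ycy yc ycy yc yc ycy yc ycy yc ycy yc yc ycy yc ye, which concatenate to the answer.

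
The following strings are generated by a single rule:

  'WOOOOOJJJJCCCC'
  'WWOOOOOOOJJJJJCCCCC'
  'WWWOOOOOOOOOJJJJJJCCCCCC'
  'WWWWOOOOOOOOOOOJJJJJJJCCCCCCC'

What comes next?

WWWWWOOOOOOOOOOOOOJJJJJJJJCCCCCCCC

Each string has the form W^{n-1} O^{2n+1} J^{n+2} C^{n+2}, where the shown terms are n = 2, 3, 4, 5.
Setting n = 6 gives 5, 13, 8, 8 characters in each block.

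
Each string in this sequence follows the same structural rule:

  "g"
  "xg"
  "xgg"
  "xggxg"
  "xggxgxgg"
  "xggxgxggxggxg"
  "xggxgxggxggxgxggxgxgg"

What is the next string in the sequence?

This is a Fibonacci-style word recurrence s(k) = s(k−1)·s(k−2): e.g. xg·g = xgg.
Continuing: xggxgxggxggxgxggxgxgg · xggxgxggxggxg gives term 8.

xggxgxggxggxgxggxgxggxggxgxggxggxg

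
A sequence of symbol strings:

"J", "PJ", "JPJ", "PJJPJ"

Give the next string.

JPJPJJPJ

This is a Fibonacci-style word recurrence s(k) = s(k−2)·s(k−1): e.g. J·PJ = JPJ.
Continuing: JPJ · PJJPJ gives term 5.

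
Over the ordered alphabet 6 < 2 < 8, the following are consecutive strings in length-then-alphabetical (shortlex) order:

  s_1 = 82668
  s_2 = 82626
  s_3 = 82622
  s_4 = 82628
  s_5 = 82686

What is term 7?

82688

Continuing the enumeration 2 steps past 82686: 82686 → 82682 → (answer).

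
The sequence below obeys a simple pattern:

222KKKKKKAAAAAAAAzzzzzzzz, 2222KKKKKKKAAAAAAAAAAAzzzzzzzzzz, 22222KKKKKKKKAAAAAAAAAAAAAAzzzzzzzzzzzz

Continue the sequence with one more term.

Each string has the form 2^{n} K^{n+3} A^{3n-1} z^{2n+2}, where the shown terms are n = 3, 4, 5.
For the next term, n = 6, so the run lengths are 6, 9, 17, 14.

222222KKKKKKKKKAAAAAAAAAAAAAAAAAzzzzzzzzzzzzzz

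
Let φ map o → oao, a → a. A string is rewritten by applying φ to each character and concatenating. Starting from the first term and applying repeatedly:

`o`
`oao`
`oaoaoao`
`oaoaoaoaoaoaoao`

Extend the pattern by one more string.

Replace each of the 15 characters of oaoaoaoaoaoaoao in place — oao a oao a oao a oao a oao a oao a oao a oao — and concatenate.

oaoaoaoaoaoaoaoaoaoaoaoaoaoaoao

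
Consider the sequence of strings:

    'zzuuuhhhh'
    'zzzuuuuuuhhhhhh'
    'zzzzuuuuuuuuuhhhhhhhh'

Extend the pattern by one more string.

zzzzzuuuuuuuuuuuuhhhhhhhhhh

The n-th term is n+1 z's then 3n u's then 2n+2 h's (n = 1, 2, …).
Setting n = 4 gives 5, 12, 10 characters in each block.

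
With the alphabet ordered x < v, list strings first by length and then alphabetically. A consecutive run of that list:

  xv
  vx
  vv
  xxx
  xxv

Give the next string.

xvx

The successor of xxv increments the rightmost position that isn't already v and resets every position after it to x.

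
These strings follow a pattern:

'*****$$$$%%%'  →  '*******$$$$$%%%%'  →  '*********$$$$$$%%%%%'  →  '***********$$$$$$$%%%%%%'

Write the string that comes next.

The n-th term is 2n-1 *'s then n+1 $'s then n %'s, where the shown terms are n = 3, 4, 5, 6.
Setting n = 7 gives 13, 8, 7 characters in each block.

*************$$$$$$$$%%%%%%%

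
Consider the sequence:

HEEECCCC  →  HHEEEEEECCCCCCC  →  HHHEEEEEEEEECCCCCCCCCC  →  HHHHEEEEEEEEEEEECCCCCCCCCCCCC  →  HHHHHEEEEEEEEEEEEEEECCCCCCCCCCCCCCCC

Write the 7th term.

The n-th term is n H's then 3n E's then 3n+1 C's (n = 1, 2, …).
At n = 7 the blocks have lengths 7, 21, 22.

HHHHHHHEEEEEEEEEEEEEEEEEEEEECCCCCCCCCCCCCCCCCCCCCC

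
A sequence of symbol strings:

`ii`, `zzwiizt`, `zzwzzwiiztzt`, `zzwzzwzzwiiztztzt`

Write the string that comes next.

zzwzzwzzwzzwiiztztztzt

s(k+1) = zzw·s(k)·zt, so each term gains zzw as a prefix and zt as a suffix.
One more step from zzwzzwzzwiiztztzt gives the answer.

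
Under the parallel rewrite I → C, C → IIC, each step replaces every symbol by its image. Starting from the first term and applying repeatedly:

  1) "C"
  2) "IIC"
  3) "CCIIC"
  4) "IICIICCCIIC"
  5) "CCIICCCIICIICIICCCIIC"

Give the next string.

IICIICCCIICIICIICCCIICCCIICCCIICIICIICCCIIC

Replace each of the 21 characters of CCIICCCIICIICIICCCIIC in place — IIC IIC C C IIC IIC IIC C C IIC C C IIC C C IIC IIC IIC C C IIC — and concatenate.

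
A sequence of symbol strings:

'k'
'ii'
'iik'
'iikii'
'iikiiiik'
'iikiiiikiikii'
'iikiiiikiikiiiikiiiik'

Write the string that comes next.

iikiiiikiikiiiikiiiikiikiiiikiikii

This is a Fibonacci-style word recurrence s(k) = s(k−1)·s(k−2): e.g. ii·k = iik.
So term 8 is iikiiiikiikiiiikiiiik·iikiiiikiikii.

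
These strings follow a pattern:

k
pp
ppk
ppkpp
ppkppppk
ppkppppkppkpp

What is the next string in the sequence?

ppkppppkppkppppkppppk

Each term (from the third on) is the previous term followed by the one before it: term 3 = pp·k = ppk.
Continuing: ppkppppkppkpp · ppkppppk gives term 7.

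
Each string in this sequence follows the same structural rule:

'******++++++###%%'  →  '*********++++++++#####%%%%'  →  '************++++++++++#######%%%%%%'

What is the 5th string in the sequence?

The n-th term is 3n *'s then 2n+2 +'s then 2n-1 #'s then 2n-2 %'s, where the shown terms are n = 2, 3, 4.
At n = 6 the blocks have lengths 18, 14, 11, 10.

******************++++++++++++++###########%%%%%%%%%%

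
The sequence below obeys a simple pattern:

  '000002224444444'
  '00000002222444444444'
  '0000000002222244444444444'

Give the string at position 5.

Term n consists of 2n+1 0's, followed by n+1 2's, followed by 2n+3 4's, where the shown terms are n = 2, 3, 4.
At n = 6 the blocks have lengths 13, 7, 15.

00000000000002222222444444444444444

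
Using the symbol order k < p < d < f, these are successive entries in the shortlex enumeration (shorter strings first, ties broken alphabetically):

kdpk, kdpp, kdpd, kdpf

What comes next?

The successor of kdpf increments the rightmost position that isn't already f and resets every position after it to k.

kddk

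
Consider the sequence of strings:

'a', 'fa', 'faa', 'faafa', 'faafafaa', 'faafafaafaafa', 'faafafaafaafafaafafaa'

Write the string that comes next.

This is a Fibonacci-style word recurrence s(k) = s(k−1)·s(k−2): e.g. fa·a = faa.
The next term joins faafafaafaafafaafafaa and faafafaafaafa.

faafafaafaafafaafafaafaafafaafaafa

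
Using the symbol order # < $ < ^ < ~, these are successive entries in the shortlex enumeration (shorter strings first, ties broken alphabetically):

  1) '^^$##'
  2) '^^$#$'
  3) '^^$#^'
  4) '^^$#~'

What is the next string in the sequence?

Treat ^^$#~ as a base-4 numeral over the given alphabet and add one, carrying through any trailing ~'s.

^^$$#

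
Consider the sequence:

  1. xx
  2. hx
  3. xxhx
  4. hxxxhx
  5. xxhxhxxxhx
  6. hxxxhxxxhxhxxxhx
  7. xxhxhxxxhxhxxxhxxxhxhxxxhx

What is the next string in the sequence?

hxxxhxxxhxhxxxhxxxhxhxxxhxhxxxhxxxhxhxxxhx

This is a Fibonacci-style word recurrence s(k) = s(k−2)·s(k−1): e.g. xx·hx = xxhx.
So term 8 is hxxxhxxxhxhxxxhx·xxhxhxxxhxhxxxhxxxhxhxxxhx.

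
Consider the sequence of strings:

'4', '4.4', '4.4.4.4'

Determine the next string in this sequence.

4.4.4.4.4.4.4.4

s(k+1) = s(k)·.·s(k) — each term doubles the last with '.' between the halves.
One more doubling of 4.4.4.4 gives the answer.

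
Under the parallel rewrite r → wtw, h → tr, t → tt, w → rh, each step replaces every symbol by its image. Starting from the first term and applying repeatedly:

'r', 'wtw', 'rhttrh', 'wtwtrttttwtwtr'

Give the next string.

Rewriting the 14 symbols of wtwtrttttwtwtr one by one yields rh tt rh tt wtw tt tt tt tt rh tt rh tt wtw; concatenated:

rhttrhttwtwttttttttrhttrhttwtw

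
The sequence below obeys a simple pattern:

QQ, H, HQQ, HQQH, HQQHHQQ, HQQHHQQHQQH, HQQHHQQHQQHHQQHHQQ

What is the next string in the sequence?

HQQHHQQHQQHHQQHHQQHQQHHQQHQQH

Each term (from the third on) is the previous term followed by the one before it: term 3 = H·QQ = HQQ.
So term 8 is HQQHHQQHQQHHQQHHQQ·HQQHHQQHQQH.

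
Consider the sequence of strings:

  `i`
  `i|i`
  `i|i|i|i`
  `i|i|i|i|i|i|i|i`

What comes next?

Each string is two copies of the previous one joined by '|'.
Doubling i|i|i|i|i|i|i|i with '|' between the halves:

i|i|i|i|i|i|i|i|i|i|i|i|i|i|i|i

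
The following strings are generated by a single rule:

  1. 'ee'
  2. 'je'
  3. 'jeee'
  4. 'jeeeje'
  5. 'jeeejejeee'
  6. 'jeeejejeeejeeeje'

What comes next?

jeeejejeeejeeejejeeejejeee

From term 3 onward, concatenate the last term with the second-to-last: je·ee = jeee, jeee·je = jeeeje, …
So term 7 is jeeejejeeejeeeje·jeeejejeee.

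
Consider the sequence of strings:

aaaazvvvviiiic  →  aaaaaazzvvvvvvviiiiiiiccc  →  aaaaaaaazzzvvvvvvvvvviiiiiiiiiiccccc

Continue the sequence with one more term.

aaaaaaaaaazzzzvvvvvvvvvvvvviiiiiiiiiiiiiccccccc

Reading off run lengths: a runs 4, 6, 8; z runs 1, 2, 3; v runs 4, 7, 10; i runs 4, 7, 10; c runs 1, 3, 5 — each is linear in n (n = 1, 2, …).
Setting n = 4 gives 10, 4, 13, 13, 7 characters in each block.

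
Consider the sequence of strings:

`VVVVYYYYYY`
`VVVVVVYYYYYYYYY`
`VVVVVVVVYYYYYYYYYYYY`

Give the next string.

VVVVVVVVVVYYYYYYYYYYYYYYY

The n-th term is 2n V's then 3n Y's, where the shown terms are n = 2, 3, 4.
For the next term, n = 5, so the run lengths are 10, 15.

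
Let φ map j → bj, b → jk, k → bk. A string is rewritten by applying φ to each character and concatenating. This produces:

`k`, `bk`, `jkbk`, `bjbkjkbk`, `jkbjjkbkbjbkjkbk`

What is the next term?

bjbkjkbjbjbkjkbkjkbjjkbkbjbkjkbk

φ(jkbjjkbkbjbkjkbk) expands symbol-by-symbol to bj bk jk bj bj bk jk bk jk bj jk bk bj bk jk bk; joining the 16 pieces gives the next term.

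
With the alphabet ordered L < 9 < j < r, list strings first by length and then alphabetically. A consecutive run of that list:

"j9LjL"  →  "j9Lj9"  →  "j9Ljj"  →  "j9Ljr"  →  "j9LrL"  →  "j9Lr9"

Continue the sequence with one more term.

j9Lrj

The successor of j9Lr9 increments the rightmost position that isn't already r and resets every position after it to L.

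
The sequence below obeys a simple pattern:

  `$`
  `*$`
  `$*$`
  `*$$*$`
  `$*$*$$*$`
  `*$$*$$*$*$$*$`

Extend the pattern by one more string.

$*$*$$*$*$$*$$*$*$$*$

Each term (from the third on) is the two preceding terms concatenated in order: term 3 = $·*$ = $*$.
The next term joins $*$*$$*$ and *$$*$$*$*$$*$.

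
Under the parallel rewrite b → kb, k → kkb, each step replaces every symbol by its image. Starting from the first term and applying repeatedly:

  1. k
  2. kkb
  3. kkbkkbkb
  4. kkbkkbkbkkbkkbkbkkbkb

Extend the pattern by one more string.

Applying the rule to each of the 21 symbols of kkbkkbkbkkbkkbkbkkbkb gives the pieces kkb kkb kb kkb kkb kb kkb kb kkb kkb kb kkb kkb kb kkb kb kkb kkb kb kkb kb, which concatenate to the answer.

kkbkkbkbkkbkkbkbkkbkbkkbkkbkbkkbkkbkbkkbkbkkbkkbkbkkbkb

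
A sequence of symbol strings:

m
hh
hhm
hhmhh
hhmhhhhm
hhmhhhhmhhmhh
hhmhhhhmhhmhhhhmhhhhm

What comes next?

hhmhhhhmhhmhhhhmhhhhmhhmhhhhmhhmhh

From term 3 onward, concatenate the last term with the second-to-last: hh·m = hhm, hhm·hh = hhmhh, …
So term 8 is hhmhhhhmhhmhhhhmhhhhm·hhmhhhhmhhmhh.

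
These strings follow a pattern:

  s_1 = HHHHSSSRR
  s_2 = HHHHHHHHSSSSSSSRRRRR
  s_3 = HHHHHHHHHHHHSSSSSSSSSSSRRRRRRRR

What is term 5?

Term n consists of 4n H's, followed by 4n-1 S's, followed by 3n-1 R's (n = 1, 2, …).
At n = 5 the blocks have lengths 20, 19, 14.

HHHHHHHHHHHHHHHHHHHHSSSSSSSSSSSSSSSSSSSRRRRRRRRRRRRRR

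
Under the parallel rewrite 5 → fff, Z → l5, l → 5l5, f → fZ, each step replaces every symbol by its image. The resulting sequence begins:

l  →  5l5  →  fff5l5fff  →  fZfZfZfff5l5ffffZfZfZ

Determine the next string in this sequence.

Rewriting the 21 symbols of fZfZfZfff5l5ffffZfZfZ one by one yields fZ l5 fZ l5 fZ l5 fZ fZ fZ fff 5l5 fff fZ fZ fZ fZ l5 fZ l5 fZ l5; concatenated:

fZl5fZl5fZl5fZfZfZfff5l5ffffZfZfZfZl5fZl5fZl5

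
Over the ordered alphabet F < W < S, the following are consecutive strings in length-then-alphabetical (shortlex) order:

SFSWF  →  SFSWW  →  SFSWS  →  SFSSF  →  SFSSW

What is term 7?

SWFFF

Stepping forward 2 times from SFSSW: SFSSW → SFSSS, then the target.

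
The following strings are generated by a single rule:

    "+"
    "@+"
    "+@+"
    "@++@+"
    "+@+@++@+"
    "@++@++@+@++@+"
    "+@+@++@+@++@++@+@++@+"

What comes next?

@++@++@+@++@++@+@++@+@++@++@+@++@+

From term 3 onward, concatenate the second-to-last term with the last: +·@+ = +@+, @+·+@+ = @++@+, …
Continuing: @++@++@+@++@+ · +@+@++@+@++@++@+@++@+ gives term 8.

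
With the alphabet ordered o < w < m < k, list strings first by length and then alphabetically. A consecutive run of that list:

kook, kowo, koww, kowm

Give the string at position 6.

Stepping forward 2 times from kowm: kowm → kowk, then the target.

komo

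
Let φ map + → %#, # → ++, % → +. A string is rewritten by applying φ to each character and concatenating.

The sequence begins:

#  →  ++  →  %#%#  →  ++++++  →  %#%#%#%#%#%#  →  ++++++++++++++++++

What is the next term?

Applying the rule to each of the 18 symbols of ++++++++++++++++++ gives the pieces %# %# %# %# %# %# %# %# %# %# %# %# %# %# %# %# %# %#, which concatenate to the answer.

%#%#%#%#%#%#%#%#%#%#%#%#%#%#%#%#%#%#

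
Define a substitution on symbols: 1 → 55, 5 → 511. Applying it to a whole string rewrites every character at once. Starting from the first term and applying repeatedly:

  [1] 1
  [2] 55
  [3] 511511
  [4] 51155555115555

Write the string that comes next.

φ(51155555115555) expands symbol-by-symbol to 511 55 55 511 511 511 511 511 55 55 511 511 511 511; joining the 14 pieces gives the next term.

51155555115115115115115555511511511511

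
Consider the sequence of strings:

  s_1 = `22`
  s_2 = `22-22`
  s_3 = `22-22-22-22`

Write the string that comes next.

s(k+1) = s(k)·-·s(k) — each term doubles the last with '-' between the halves.
Doubling 22-22-22-22 with '-' between the halves:

22-22-22-22-22-22-22-22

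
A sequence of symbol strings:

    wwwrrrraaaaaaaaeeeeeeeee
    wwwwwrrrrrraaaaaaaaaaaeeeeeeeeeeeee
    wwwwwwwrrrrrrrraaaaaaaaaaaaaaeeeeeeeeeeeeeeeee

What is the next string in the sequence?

wwwwwwwwwrrrrrrrrrraaaaaaaaaaaaaaaaaeeeeeeeeeeeeeeeeeeeee

Reading off run lengths: w runs 3, 5, 7; r runs 4, 6, 8; a runs 8, 11, 14; e runs 9, 13, 17 — each is linear in n, where the shown terms are n = 2, 3, 4.
For the next term, n = 5, so the run lengths are 9, 10, 17, 21.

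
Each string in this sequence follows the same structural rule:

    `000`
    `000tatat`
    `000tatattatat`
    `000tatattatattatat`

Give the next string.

Each term is the previous one with tatat appended.
Applying this once more to 000tatattatattatat:

000tatattatattatattatat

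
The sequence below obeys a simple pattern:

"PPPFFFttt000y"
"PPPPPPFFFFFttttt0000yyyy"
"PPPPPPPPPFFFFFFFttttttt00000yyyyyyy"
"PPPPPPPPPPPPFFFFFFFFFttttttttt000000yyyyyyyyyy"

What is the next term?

The n-th term is 3n P's then 2n+1 F's then 2n+1 t's then n+2 0's then 3n-2 y's (n = 1, 2, …).
Setting n = 5 gives 15, 11, 11, 7, 13 characters in each block.

PPPPPPPPPPPPPPPFFFFFFFFFFFttttttttttt0000000yyyyyyyyyyyyy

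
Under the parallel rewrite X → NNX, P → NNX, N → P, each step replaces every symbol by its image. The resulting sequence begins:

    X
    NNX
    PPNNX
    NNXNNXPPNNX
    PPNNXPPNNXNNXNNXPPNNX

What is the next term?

Rewriting the 21 symbols of PPNNXPPNNXNNXNNXPPNNX one by one yields NNX NNX P P NNX NNX NNX P P NNX P P NNX P P NNX NNX NNX P P NNX; concatenated:

NNXNNXPPNNXNNXNNXPPNNXPPNNXPPNNXNNXNNXPPNNX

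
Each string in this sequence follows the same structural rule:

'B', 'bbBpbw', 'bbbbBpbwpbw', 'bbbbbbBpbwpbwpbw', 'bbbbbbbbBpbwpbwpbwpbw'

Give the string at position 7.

s(k+1) = bb·s(k)·pbw, so each term gains bb as a prefix and pbw as a suffix.
From bbbbbbbbBpbwpbwpbwpbw, 2 further steps: bbbbbbbbBpbwpbwpbwpbw → bbbbbbbbbbBpbwpbwpbwpbwpbw → (answer).

bbbbbbbbbbbbBpbwpbwpbwpbwpbwpbw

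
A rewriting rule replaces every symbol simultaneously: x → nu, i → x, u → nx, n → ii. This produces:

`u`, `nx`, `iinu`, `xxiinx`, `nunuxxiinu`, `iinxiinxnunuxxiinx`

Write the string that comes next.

Rewriting the 18 symbols of iinxiinxnunuxxiinx one by one yields x x ii nu x x ii nu ii nx ii nx nu nu x x ii nu; concatenated:

xxiinuxxiinuiinxiinxnunuxxiinu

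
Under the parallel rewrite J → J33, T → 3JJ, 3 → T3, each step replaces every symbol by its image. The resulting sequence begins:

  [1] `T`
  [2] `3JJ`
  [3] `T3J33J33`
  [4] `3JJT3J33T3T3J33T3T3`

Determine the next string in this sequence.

Rewriting the 19 symbols of 3JJT3J33T3T3J33T3T3 one by one yields T3 J33 J33 3JJ T3 J33 T3 T3 3JJ T3 3JJ T3 J33 T3 T3 3JJ T3 3JJ T3; concatenated:

T3J33J333JJT3J33T3T33JJT33JJT3J33T3T33JJT33JJT3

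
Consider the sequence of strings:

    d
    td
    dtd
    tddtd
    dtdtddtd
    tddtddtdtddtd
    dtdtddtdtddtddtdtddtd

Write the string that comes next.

tddtddtdtddtddtdtddtdtddtddtdtddtd

Each term (from the third on) is the two preceding terms concatenated in order: term 3 = d·td = dtd.
Continuing: tddtddtdtddtd · dtdtddtdtddtddtdtddtd gives term 8.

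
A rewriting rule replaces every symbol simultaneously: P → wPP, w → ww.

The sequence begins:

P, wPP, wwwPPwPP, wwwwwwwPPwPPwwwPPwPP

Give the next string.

Applying the rule to each of the 20 symbols of wwwwwwwPPwPPwwwPPwPP gives the pieces ww ww ww ww ww ww ww wPP wPP ww wPP wPP ww ww ww wPP wPP ww wPP wPP, which concatenate to the answer.

wwwwwwwwwwwwwwwPPwPPwwwPPwPPwwwwwwwPPwPPwwwPPwPP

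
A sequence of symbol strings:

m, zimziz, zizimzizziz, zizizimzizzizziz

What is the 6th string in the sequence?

zizizizizimzizzizzizzizziz

Every step adds zi to the front and ziz to the end of the previous string.
From zizizimzizzizziz, 2 further steps: zizizimzizzizziz → zizizizimzizzizzizziz → (answer).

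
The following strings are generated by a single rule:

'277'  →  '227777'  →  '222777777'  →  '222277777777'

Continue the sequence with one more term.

222227777777777

Term n consists of n 2's, followed by 2n 7's (n = 1, 2, …).
For the next term, n = 5, so the run lengths are 5, 10.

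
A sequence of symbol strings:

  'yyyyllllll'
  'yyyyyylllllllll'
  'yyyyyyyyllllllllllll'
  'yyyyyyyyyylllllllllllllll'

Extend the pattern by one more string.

yyyyyyyyyyyyllllllllllllllllll

Each string has the form y^{2n} l^{3n}, where the shown terms are n = 2, 3, 4, 5.
At n = 6 the blocks have lengths 12, 18.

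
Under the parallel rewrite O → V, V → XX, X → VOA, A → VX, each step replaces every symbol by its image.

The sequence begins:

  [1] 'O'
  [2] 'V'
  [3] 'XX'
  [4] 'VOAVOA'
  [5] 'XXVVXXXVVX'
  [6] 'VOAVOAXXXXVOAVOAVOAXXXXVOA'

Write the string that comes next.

Rewriting the 26 symbols of VOAVOAXXXXVOAVOAVOAXXXXVOA one by one yields XX V VX XX V VX VOA VOA VOA VOA XX V VX XX V VX XX V VX VOA VOA VOA VOA XX V VX; concatenated:

XXVVXXXVVXVOAVOAVOAVOAXXVVXXXVVXXXVVXVOAVOAVOAVOAXXVVX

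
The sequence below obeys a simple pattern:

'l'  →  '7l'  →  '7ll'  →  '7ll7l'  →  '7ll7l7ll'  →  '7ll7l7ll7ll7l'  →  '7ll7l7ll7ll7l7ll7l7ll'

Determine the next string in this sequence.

7ll7l7ll7ll7l7ll7l7ll7ll7l7ll7ll7l

Each term (from the third on) is the previous term followed by the one before it: term 3 = 7l·l = 7ll.
The next term joins 7ll7l7ll7ll7l7ll7l7ll and 7ll7l7ll7ll7l.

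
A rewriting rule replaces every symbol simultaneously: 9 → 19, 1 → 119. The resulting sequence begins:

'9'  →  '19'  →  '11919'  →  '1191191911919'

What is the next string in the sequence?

Rewriting the 13 symbols of 1191191911919 one by one yields 119 119 19 119 119 19 119 19 119 119 19 119 19; concatenated:

1191191911911919119191191191911919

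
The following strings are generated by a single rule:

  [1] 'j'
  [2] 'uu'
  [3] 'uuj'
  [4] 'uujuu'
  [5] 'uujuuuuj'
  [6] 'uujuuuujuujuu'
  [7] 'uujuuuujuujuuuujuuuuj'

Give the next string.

Each term (from the third on) is the previous term followed by the one before it: term 3 = uu·j = uuj.
Continuing: uujuuuujuujuuuujuuuuj · uujuuuujuujuu gives term 8.

uujuuuujuujuuuujuuuujuujuuuujuujuu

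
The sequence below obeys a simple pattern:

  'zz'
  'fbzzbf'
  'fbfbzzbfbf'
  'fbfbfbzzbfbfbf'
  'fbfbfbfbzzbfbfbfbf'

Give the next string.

fbfbfbfbfbzzbfbfbfbfbf

s(k+1) = fb·s(k)·bf, so each term gains fb as a prefix and bf as a suffix.
One more step from fbfbfbfbzzbfbfbfbf gives the answer.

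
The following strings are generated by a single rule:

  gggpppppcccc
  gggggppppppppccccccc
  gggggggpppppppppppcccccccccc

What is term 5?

The n-th term is 2n-1 g's then 3n-1 p's then 3n-2 c's, where the shown terms are n = 2, 3, 4.
Setting n = 6 gives 11, 17, 16 characters in each block.

gggggggggggpppppppppppppppppcccccccccccccccc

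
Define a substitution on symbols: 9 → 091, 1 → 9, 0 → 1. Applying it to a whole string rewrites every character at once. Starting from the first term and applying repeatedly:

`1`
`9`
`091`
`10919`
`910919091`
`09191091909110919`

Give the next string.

Rewriting the 17 symbols of 09191091909110919 one by one yields 1 091 9 091 9 1 091 9 091 1 091 9 9 1 091 9 091; concatenated:

1091909191091909110919910919091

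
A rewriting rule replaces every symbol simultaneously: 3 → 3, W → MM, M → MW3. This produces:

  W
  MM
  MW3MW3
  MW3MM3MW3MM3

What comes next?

MW3MM3MW3MW33MW3MM3MW3MW33

Expanding MW3MM3MW3MM3: M→MW3, W→MM, 3→3, M→MW3, M→MW3, 3→3, M→MW3, W→MM, 3→3, M→MW3, M→MW3, 3→3. Concatenated: MW3 MM 3 MW3 MW3 3 MW3 MM 3 MW3 MW3 3.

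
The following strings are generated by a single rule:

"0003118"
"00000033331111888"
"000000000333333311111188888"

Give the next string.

Each string has the form 0^{3n} 3^{3n-2} 1^{2n} 8^{2n-1} (n = 1, 2, …).
At n = 4 the blocks have lengths 12, 10, 8, 7.

0000000000003333333333111111118888888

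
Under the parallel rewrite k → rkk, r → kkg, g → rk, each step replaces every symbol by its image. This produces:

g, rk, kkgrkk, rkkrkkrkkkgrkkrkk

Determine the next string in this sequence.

Replace each of the 17 characters of rkkrkkrkkkgrkkrkk in place — kkg rkk rkk kkg rkk rkk kkg rkk rkk rkk rk kkg rkk rkk kkg rkk rkk — and concatenate.

kkgrkkrkkkkgrkkrkkkkgrkkrkkrkkrkkkgrkkrkkkkgrkkrkk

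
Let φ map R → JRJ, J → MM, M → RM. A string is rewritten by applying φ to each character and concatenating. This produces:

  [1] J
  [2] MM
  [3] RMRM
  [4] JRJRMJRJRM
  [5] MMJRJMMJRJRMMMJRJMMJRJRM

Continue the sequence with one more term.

RMRMMMJRJMMRMRMMMJRJMMJRJRMRMRMMMJRJMMRMRMMMJRJMMJRJRM

Applying the rule to each of the 24 symbols of MMJRJMMJRJRMMMJRJMMJRJRM gives the pieces RM RM MM JRJ MM RM RM MM JRJ MM JRJ RM RM RM MM JRJ MM RM RM MM JRJ MM JRJ RM, which concatenate to the answer.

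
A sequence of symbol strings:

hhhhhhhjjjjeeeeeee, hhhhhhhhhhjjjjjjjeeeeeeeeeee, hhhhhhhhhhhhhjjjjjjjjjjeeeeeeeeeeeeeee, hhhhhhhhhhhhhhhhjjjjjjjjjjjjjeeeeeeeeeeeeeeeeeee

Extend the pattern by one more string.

Each string has the form h^{3n+1} j^{3n-2} e^{4n-1}, where the shown terms are n = 2, 3, 4, 5.
For the next term, n = 6, so the run lengths are 19, 16, 23.

hhhhhhhhhhhhhhhhhhhjjjjjjjjjjjjjjjjeeeeeeeeeeeeeeeeeeeeeee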